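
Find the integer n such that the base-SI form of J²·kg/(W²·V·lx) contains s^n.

5

W = kg·m²·s⁻³.
So W⁻² = kg⁻²·m⁻⁴·s⁶.
J = kg·m²·s⁻².
So J² = kg²·m⁴·s⁻⁴.
V = kg·m²·s⁻³·A⁻¹.
So V⁻¹ = kg⁻¹·m⁻²·s³·A.
lx = m⁻²·cd.
So lx⁻¹ = m²·cd⁻¹.
Combining: W⁻²·J²·kg·V⁻¹·lx⁻¹ = (kg⁻²·m⁻⁴·s⁶) · (kg²·m⁴·s⁻⁴) · kg · (kg⁻¹·m⁻²·s³·A) · (m²·cd⁻¹) = s⁵·A·cd⁻¹.
The exponent of s is 5.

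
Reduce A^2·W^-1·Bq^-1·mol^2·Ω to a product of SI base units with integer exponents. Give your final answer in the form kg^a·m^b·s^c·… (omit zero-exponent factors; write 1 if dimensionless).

s·mol²

W = J/s (power = energy per time),
    = kg·m²·s⁻³.
So W⁻¹ = kg⁻¹·m⁻²·s³.
Bq = 1/s = s⁻¹ (activity is decays per second).
So Bq⁻¹ = s.
Ω = V/A (resistance = voltage per current),
    = kg·m²·s⁻³·A⁻².
Combining: A²·W⁻¹·Bq⁻¹·mol²·Ω = A² · (kg⁻¹·m⁻²·s³) · s · mol² · (kg·m²·s⁻³·A⁻²) = s·mol².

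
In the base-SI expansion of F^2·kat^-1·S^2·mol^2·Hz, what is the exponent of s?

F = C/V (capacitance = charge per voltage),
    = A·s/(kg·m²·s⁻³·A⁻¹) (substituting C and V),
    = kg⁻¹·m⁻²·s⁴·A².
So F² = kg⁻²·m⁻⁴·s⁸·A⁴.
kat = mol/s = s⁻¹·mol (catalytic activity).
So kat⁻¹ = s·mol⁻¹.
S = 1/Ω (conductance is reciprocal resistance),
    = kg⁻¹·m⁻²·s³·A².
So S² = kg⁻²·m⁻⁴·s⁶·A⁴.
Hz = 1/s = s⁻¹ (frequency is cycles per second).
Combining: F²·kat⁻¹·S²·mol²·Hz = (kg⁻²·m⁻⁴·s⁸·A⁴) · (s·mol⁻¹) · (kg⁻²·m⁻⁴·s⁶·A⁴) · mol² · s⁻¹ = kg⁻⁴·m⁻⁸·s¹⁴·A⁸·mol.
The exponent of s is 14.

14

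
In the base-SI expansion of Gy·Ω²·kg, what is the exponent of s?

Gy = J/kg (absorbed dose = energy per mass),
    = m²·s⁻².
Ω = V/A (resistance = voltage per current),
    = kg·m²·s⁻³·A⁻².
So Ω² = kg²·m⁴·s⁻⁶·A⁻⁴.
Combining: Gy·Ω²·kg = (m²·s⁻²) · (kg²·m⁴·s⁻⁶·A⁻⁴) · kg = kg³·m⁶·s⁻⁸·A⁻⁴.
The exponent of s is -8.

-8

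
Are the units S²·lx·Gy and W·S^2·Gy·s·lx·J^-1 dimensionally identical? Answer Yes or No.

Left side:
  S = kg⁻¹·m⁻²·s³·A².
  So S² = kg⁻²·m⁻⁴·s⁶·A⁴.
  lx = m⁻²·cd.
  Gy = m²·s⁻².
  Combining: S²·lx·Gy = (kg⁻²·m⁻⁴·s⁶·A⁴) · (m⁻²·cd) · (m²·s⁻²) = kg⁻²·m⁻⁴·s⁴·A⁴·cd.
Right side:
  W = J/s (power = energy per time),
      = kg·m²·s⁻³.
  S = 1/Ω (conductance is reciprocal resistance),
      = kg⁻¹·m⁻²·s³·A².
  So S² = kg⁻²·m⁻⁴·s⁶·A⁴.
  Gy = J/kg (absorbed dose = energy per mass),
      = m²·s⁻².
  lx = lm/m² (illuminance = luminous flux per area),
      = m⁻²·cd.
  J = N·m (work = force × distance),
      = kg·m²·s⁻².
  So J⁻¹ = kg⁻¹·m⁻²·s².
  Combining: W·S²·Gy·s·lx·J⁻¹ = (kg·m²·s⁻³) · (kg⁻²·m⁻⁴·s⁶·A⁴) · (m²·s⁻²) · s · (m⁻²·cd) · (kg⁻¹·m⁻²·s²) = kg⁻²·m⁻⁴·s⁴·A⁴·cd.
Both reduce to kg⁻²·m⁻⁴·s⁴·A⁴·cd.

Yes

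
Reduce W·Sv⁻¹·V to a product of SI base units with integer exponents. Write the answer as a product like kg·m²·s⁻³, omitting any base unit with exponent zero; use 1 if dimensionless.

kg²·m²·s⁻⁴·A⁻¹

W = J/s (power = energy per time),
    = kg·m²·s⁻³.
Sv = J/kg (equivalent dose = energy per mass),
    = m²·s⁻².
So Sv⁻¹ = m⁻²·s².
V = W/A (potential = power per current),
    = kg·m²·s⁻³·A⁻¹.
Combining: W·Sv⁻¹·V = (kg·m²·s⁻³) · (m⁻²·s²) · (kg·m²·s⁻³·A⁻¹) = kg²·m²·s⁻⁴·A⁻¹.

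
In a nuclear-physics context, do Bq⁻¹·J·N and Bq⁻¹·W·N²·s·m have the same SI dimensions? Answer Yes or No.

No

Left side:
  Bq = s⁻¹.
  So Bq⁻¹ = s.
  J = kg·m²·s⁻².
  N = kg·m·s⁻².
  Combining: Bq⁻¹·J·N = s · (kg·m²·s⁻²) · (kg·m·s⁻²) = kg²·m³·s⁻³.
Right side:
  Bq = s⁻¹.
  So Bq⁻¹ = s.
  W = kg·m²·s⁻³.
  N = kg·m·s⁻².
  So N² = kg²·m²·s⁻⁴.
  Combining: Bq⁻¹·W·N²·s·m = s · (kg·m²·s⁻³) · (kg²·m²·s⁻⁴) · s · m = kg³·m⁵·s⁻⁵.
Left is kg²·m³·s⁻³; right is kg³·m⁵·s⁻⁵ — different.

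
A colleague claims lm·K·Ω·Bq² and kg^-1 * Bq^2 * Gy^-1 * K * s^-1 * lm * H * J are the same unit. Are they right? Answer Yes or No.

Yes

Left side:
  lm = cd·sr = cd (luminous flux; sr is dimensionless).
  Ω = V/A (resistance = voltage per current),
      = kg·m²·s⁻³·A⁻².
  Bq = 1/s = s⁻¹ (activity is decays per second).
  So Bq² = s⁻².
  Combining: lm·K·Ω·Bq² = cd · K · (kg·m²·s⁻³·A⁻²) · s⁻² = kg·m²·s⁻⁵·A⁻²·K·cd.
Right side:
  Bq = s⁻¹.
  So Bq² = s⁻².
  Gy = m²·s⁻².
  So Gy⁻¹ = m⁻²·s².
  lm = cd.
  H = kg·m²·s⁻²·A⁻².
  J = kg·m²·s⁻².
  Combining: kg⁻¹·Bq²·Gy⁻¹·K·s⁻¹·lm·H·J = kg⁻¹ · s⁻² · (m⁻²·s²) · K · s⁻¹ · cd · (kg·m²·s⁻²·A⁻²) · (kg·m²·s⁻²) = kg·m²·s⁻⁵·A⁻²·K·cd.
Both reduce to kg·m²·s⁻⁵·A⁻²·K·cd.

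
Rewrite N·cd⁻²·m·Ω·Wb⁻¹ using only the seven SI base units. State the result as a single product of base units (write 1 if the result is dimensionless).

N = kg·m·s⁻².
Ω = kg·m²·s⁻³·A⁻².
Wb = kg·m²·s⁻²·A⁻¹.
So Wb⁻¹ = kg⁻¹·m⁻²·s²·A.
Combining: N·cd⁻²·m·Ω·Wb⁻¹ = (kg·m·s⁻²) · cd⁻² · m · (kg·m²·s⁻³·A⁻²) · (kg⁻¹·m⁻²·s²·A) = kg·m²·s⁻³·A⁻¹·cd⁻².

kg·m²·s⁻³·A⁻¹·cd⁻²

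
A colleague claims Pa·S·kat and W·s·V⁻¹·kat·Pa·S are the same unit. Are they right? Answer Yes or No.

Left side:
  Pa = N/m² (pressure = force per area),
      = kg·m⁻¹·s⁻².
  S = 1/Ω (conductance is reciprocal resistance),
      = kg⁻¹·m⁻²·s³·A².
  kat = mol/s = s⁻¹·mol (catalytic activity).
  Combining: Pa·S·kat = (kg·m⁻¹·s⁻²) · (kg⁻¹·m⁻²·s³·A²) · (s⁻¹·mol) = m⁻³·A²·mol.
Right side:
  W = J/s (power = energy per time),
      = kg·m²·s⁻³.
  V = W/A (potential = power per current),
      = kg·m²·s⁻³·A⁻¹.
  So V⁻¹ = kg⁻¹·m⁻²·s³·A.
  kat = mol/s = s⁻¹·mol (catalytic activity).
  Pa = N/m² (pressure = force per area),
      = kg·m⁻¹·s⁻².
  S = 1/Ω (conductance is reciprocal resistance),
      = kg⁻¹·m⁻²·s³·A².
  Combining: W·s·V⁻¹·kat·Pa·S = (kg·m²·s⁻³) · s · (kg⁻¹·m⁻²·s³·A) · (s⁻¹·mol) · (kg·m⁻¹·s⁻²) · (kg⁻¹·m⁻²·s³·A²) = m⁻³·s·A³·mol.
Left is m⁻³·A²·mol; right is m⁻³·s·A³·mol — different.

No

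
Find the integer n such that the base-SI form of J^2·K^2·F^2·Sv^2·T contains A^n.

3

J = N·m (work = force × distance),
    = kg·m²·s⁻².
So J² = kg²·m⁴·s⁻⁴.
F = C/V (capacitance = charge per voltage),
    = A·s/(kg·m²·s⁻³·A⁻¹) (substituting C and V),
    = kg⁻¹·m⁻²·s⁴·A².
So F² = kg⁻²·m⁻⁴·s⁸·A⁴.
Sv = J/kg (equivalent dose = energy per mass),
    = m²·s⁻².
So Sv² = m⁴·s⁻⁴.
T = Wb/m² (flux density = flux per area),
    = kg·s⁻²·A⁻¹.
Combining: J²·K²·F²·Sv²·T = (kg²·m⁴·s⁻⁴) · K² · (kg⁻²·m⁻⁴·s⁸·A⁴) · (m⁴·s⁻⁴) · (kg·s⁻²·A⁻¹) = kg·m⁴·s⁻²·A³·K².
The exponent of A is 3.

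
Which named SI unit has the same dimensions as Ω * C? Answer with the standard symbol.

Wb

Ω = V/A (resistance = voltage per current),
    = kg·m²·s⁻³·A⁻².
C = A·s = s·A (charge = current × time).
Combining: Ω·C = (kg·m²·s⁻³·A⁻²) · (s·A) = kg·m²·s⁻²·A⁻¹.
kg·m²·s⁻²·A⁻¹ is the base-SI form of the weber.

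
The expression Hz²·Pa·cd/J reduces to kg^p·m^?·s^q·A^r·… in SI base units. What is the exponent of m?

-3

J = N·m (work = force × distance),
    = kg·m²·s⁻².
So J⁻¹ = kg⁻¹·m⁻²·s².
Hz = 1/s = s⁻¹ (frequency is cycles per second).
So Hz² = s⁻².
Pa = N/m² (pressure = force per area),
    = kg·m⁻¹·s⁻².
Combining: J⁻¹·Hz²·Pa·cd = (kg⁻¹·m⁻²·s²) · s⁻² · (kg·m⁻¹·s⁻²) · cd = m⁻³·s⁻²·cd.
The exponent of m is -3.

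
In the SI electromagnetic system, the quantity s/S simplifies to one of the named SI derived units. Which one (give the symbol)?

S = 1/Ω (conductance is reciprocal resistance),
    = kg⁻¹·m⁻²·s³·A².
So S⁻¹ = kg·m²·s⁻³·A⁻².
Combining: s·S⁻¹ = s · (kg·m²·s⁻³·A⁻²) = kg·m²·s⁻²·A⁻².
kg·m²·s⁻²·A⁻² is the base-SI form of the henry.

H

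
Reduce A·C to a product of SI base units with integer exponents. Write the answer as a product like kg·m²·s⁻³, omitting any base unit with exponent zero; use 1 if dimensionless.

C = s·A.
Combining: A·C = A · (s·A) = s·A².

s·A²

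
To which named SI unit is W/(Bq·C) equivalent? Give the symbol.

W = kg·m²·s⁻³.
Bq = s⁻¹.
So Bq⁻¹ = s.
C = s·A.
So C⁻¹ = s⁻¹·A⁻¹.
Combining: W·Bq⁻¹·C⁻¹ = (kg·m²·s⁻³) · s · (s⁻¹·A⁻¹) = kg·m²·s⁻³·A⁻¹.
kg·m²·s⁻³·A⁻¹ is the base-SI form of the volt.

V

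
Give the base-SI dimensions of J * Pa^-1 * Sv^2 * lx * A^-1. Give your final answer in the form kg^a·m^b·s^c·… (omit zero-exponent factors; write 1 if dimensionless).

J = kg·m²·s⁻².
Pa = kg·m⁻¹·s⁻².
So Pa⁻¹ = kg⁻¹·m·s².
Sv = m²·s⁻².
So Sv² = m⁴·s⁻⁴.
lx = m⁻²·cd.
Combining: J·Pa⁻¹·Sv²·lx·A⁻¹ = (kg·m²·s⁻²) · (kg⁻¹·m·s²) · (m⁴·s⁻⁴) · (m⁻²·cd) · A⁻¹ = m⁵·s⁻⁴·A⁻¹·cd.

m⁵·s⁻⁴·A⁻¹·cd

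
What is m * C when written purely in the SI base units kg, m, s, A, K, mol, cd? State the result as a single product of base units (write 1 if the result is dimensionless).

m·s·A

C = s·A.
Combining: m·C = m · (s·A) = m·s·A.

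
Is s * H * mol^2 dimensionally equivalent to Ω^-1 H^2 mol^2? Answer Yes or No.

Yes

Left side:
  H = kg·m²·s⁻²·A⁻².
  Combining: s·H·mol² = s · (kg·m²·s⁻²·A⁻²) · mol² = kg·m²·s⁻¹·A⁻²·mol².
Right side:
  Ω = kg·m²·s⁻³·A⁻².
  So Ω⁻¹ = kg⁻¹·m⁻²·s³·A².
  H = kg·m²·s⁻²·A⁻².
  So H² = kg²·m⁴·s⁻⁴·A⁻⁴.
  Combining: Ω⁻¹·H²·mol² = (kg⁻¹·m⁻²·s³·A²) · (kg²·m⁴·s⁻⁴·A⁻⁴) · mol² = kg·m²·s⁻¹·A⁻²·mol².
Both reduce to kg·m²·s⁻¹·A⁻²·mol².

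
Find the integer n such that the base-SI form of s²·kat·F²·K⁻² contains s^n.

kat = mol/s = s⁻¹·mol (catalytic activity).
F = C/V (capacitance = charge per voltage),
    = A·s/(kg·m²·s⁻³·A⁻¹) (substituting C and V),
    = kg⁻¹·m⁻²·s⁴·A².
So F² = kg⁻²·m⁻⁴·s⁸·A⁴.
Combining: s²·kat·F²·K⁻² = s² · (s⁻¹·mol) · (kg⁻²·m⁻⁴·s⁸·A⁴) · K⁻² = kg⁻²·m⁻⁴·s⁹·A⁴·K⁻²·mol.
The exponent of s is 9.

9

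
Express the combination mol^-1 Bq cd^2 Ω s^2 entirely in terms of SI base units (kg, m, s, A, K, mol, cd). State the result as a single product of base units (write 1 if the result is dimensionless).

kg·m²·s⁻²·A⁻²·mol⁻¹·cd²

Bq = 1/s = s⁻¹ (activity is decays per second).
Ω = V/A (resistance = voltage per current),
    = kg·m²·s⁻³·A⁻².
Combining: mol⁻¹·Bq·cd²·Ω·s² = mol⁻¹ · s⁻¹ · cd² · (kg·m²·s⁻³·A⁻²) · s² = kg·m²·s⁻²·A⁻²·mol⁻¹·cd².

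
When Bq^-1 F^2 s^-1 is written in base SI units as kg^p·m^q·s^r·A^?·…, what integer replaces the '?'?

Bq = s⁻¹.
So Bq⁻¹ = s.
F = kg⁻¹·m⁻²·s⁴·A².
So F² = kg⁻²·m⁻⁴·s⁸·A⁴.
Combining: Bq⁻¹·F²·s⁻¹ = s · (kg⁻²·m⁻⁴·s⁸·A⁴) · s⁻¹ = kg⁻²·m⁻⁴·s⁸·A⁴.
The exponent of A is 4.

4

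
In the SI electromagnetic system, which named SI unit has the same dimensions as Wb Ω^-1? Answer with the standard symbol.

Wb = kg·m²·s⁻²·A⁻¹.
Ω = kg·m²·s⁻³·A⁻².
So Ω⁻¹ = kg⁻¹·m⁻²·s³·A².
Combining: Wb·Ω⁻¹ = (kg·m²·s⁻²·A⁻¹) · (kg⁻¹·m⁻²·s³·A²) = s·A.
s·A is the base-SI form of the coulomb.

C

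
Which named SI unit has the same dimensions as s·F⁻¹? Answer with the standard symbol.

F = C/V (capacitance = charge per voltage),
    = A·s/(kg·m²·s⁻³·A⁻¹) (substituting C and V),
    = kg⁻¹·m⁻²·s⁴·A².
So F⁻¹ = kg·m²·s⁻⁴·A⁻².
Combining: s·F⁻¹ = s · (kg·m²·s⁻⁴·A⁻²) = kg·m²·s⁻³·A⁻².
kg·m²·s⁻³·A⁻² is the base-SI form of the ohm.

Ω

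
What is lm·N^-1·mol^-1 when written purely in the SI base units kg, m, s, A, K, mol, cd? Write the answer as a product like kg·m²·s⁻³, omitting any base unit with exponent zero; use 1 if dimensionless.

kg⁻¹·m⁻¹·s²·mol⁻¹·cd

lm = cd·sr = cd (luminous flux; sr is dimensionless).
N = kg·m/s² = kg·m·s⁻² (force = mass × acceleration).
So N⁻¹ = kg⁻¹·m⁻¹·s².
Combining: lm·N⁻¹·mol⁻¹ = cd · (kg⁻¹·m⁻¹·s²) · mol⁻¹ = kg⁻¹·m⁻¹·s²·mol⁻¹·cd.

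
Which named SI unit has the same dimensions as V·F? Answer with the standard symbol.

C

V = kg·m²·s⁻³·A⁻¹.
F = kg⁻¹·m⁻²·s⁴·A².
Combining: V·F = (kg·m²·s⁻³·A⁻¹) · (kg⁻¹·m⁻²·s⁴·A²) = s·A.
s·A is the base-SI form of the coulomb.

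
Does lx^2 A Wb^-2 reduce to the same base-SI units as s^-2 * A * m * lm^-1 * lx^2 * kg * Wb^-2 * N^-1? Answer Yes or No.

No

Left side:
  lx = m⁻²·cd.
  So lx² = m⁻⁴·cd².
  Wb = kg·m²·s⁻²·A⁻¹.
  So Wb⁻² = kg⁻²·m⁻⁴·s⁴·A².
  Combining: lx²·A·Wb⁻² = (m⁻⁴·cd²) · A · (kg⁻²·m⁻⁴·s⁴·A²) = kg⁻²·m⁻⁸·s⁴·A³·cd².
Right side:
  lm = cd.
  So lm⁻¹ = cd⁻¹.
  lx = m⁻²·cd.
  So lx² = m⁻⁴·cd².
  Wb = kg·m²·s⁻²·A⁻¹.
  So Wb⁻² = kg⁻²·m⁻⁴·s⁴·A².
  N = kg·m·s⁻².
  So N⁻¹ = kg⁻¹·m⁻¹·s².
  Combining: s⁻²·A·m·lm⁻¹·lx²·kg·Wb⁻²·N⁻¹ = s⁻² · A · m · cd⁻¹ · (m⁻⁴·cd²) · kg · (kg⁻²·m⁻⁴·s⁴·A²) · (kg⁻¹·m⁻¹·s²) = kg⁻²·m⁻⁸·s⁴·A³·cd.
Left is kg⁻²·m⁻⁸·s⁴·A³·cd²; right is kg⁻²·m⁻⁸·s⁴·A³·cd — different.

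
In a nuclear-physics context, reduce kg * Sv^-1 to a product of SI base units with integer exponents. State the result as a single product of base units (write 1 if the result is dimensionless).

kg·m⁻²·s²

Sv = m²·s⁻².
So Sv⁻¹ = m⁻²·s².
Combining: kg·Sv⁻¹ = kg · (m⁻²·s²) = kg·m⁻²·s².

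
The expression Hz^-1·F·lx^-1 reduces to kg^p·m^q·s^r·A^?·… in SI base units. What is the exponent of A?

2

Hz = 1/s = s⁻¹ (frequency is cycles per second).
So Hz⁻¹ = s.
F = C/V (capacitance = charge per voltage),
    = A·s/(kg·m²·s⁻³·A⁻¹) (substituting C and V),
    = kg⁻¹·m⁻²·s⁴·A².
lx = lm/m² (illuminance = luminous flux per area),
    = m⁻²·cd.
So lx⁻¹ = m²·cd⁻¹.
Combining: Hz⁻¹·F·lx⁻¹ = s · (kg⁻¹·m⁻²·s⁴·A²) · (m²·cd⁻¹) = kg⁻¹·s⁵·A²·cd⁻¹.
The exponent of A is 2.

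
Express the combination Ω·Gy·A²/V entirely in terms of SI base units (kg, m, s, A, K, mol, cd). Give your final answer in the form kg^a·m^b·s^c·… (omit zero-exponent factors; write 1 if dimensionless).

m²·s⁻²·A

Ω = kg·m²·s⁻³·A⁻².
Gy = m²·s⁻².
V = kg·m²·s⁻³·A⁻¹.
So V⁻¹ = kg⁻¹·m⁻²·s³·A.
Combining: Ω·Gy·A²·V⁻¹ = (kg·m²·s⁻³·A⁻²) · (m²·s⁻²) · A² · (kg⁻¹·m⁻²·s³·A) = m²·s⁻²·A.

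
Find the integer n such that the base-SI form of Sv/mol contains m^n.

Sv = J/kg (equivalent dose = energy per mass),
    = m²·s⁻².
Combining: mol⁻¹·Sv = mol⁻¹ · (m²·s⁻²) = m²·s⁻²·mol⁻¹.
The exponent of m is 2.

2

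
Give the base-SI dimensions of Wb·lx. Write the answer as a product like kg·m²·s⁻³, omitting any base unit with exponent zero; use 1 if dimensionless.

kg·s⁻²·A⁻¹·cd

Wb = V·s (flux: a volt is a weber per second),
    = kg·m²·s⁻²·A⁻¹.
lx = lm/m² (illuminance = luminous flux per area),
    = m⁻²·cd.
Combining: Wb·lx = (kg·m²·s⁻²·A⁻¹) · (m⁻²·cd) = kg·s⁻²·A⁻¹·cd.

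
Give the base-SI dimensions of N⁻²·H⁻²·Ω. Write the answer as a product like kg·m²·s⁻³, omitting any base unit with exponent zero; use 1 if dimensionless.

kg⁻³·m⁻⁴·s⁵·A²

N = kg·m/s² = kg·m·s⁻² (force = mass × acceleration).
So N⁻² = kg⁻²·m⁻²·s⁴.
H = Wb/A (inductance = flux per current),
    = kg·m²·s⁻²·A⁻².
So H⁻² = kg⁻²·m⁻⁴·s⁴·A⁴.
Ω = V/A (resistance = voltage per current),
    = kg·m²·s⁻³·A⁻².
Combining: N⁻²·H⁻²·Ω = (kg⁻²·m⁻²·s⁴) · (kg⁻²·m⁻⁴·s⁴·A⁴) · (kg·m²·s⁻³·A⁻²) = kg⁻³·m⁻⁴·s⁵·A².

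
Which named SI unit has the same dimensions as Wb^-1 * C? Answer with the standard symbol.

S

Wb = kg·m²·s⁻²·A⁻¹.
So Wb⁻¹ = kg⁻¹·m⁻²·s²·A.
C = s·A.
Combining: Wb⁻¹·C = (kg⁻¹·m⁻²·s²·A) · (s·A) = kg⁻¹·m⁻²·s³·A².
kg⁻¹·m⁻²·s³·A² is the base-SI form of the siemens.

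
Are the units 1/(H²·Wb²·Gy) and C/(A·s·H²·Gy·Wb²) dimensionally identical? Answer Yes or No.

Left side:
  H = Wb/A (inductance = flux per current),
      = kg·m²·s⁻²·A⁻².
  So H⁻² = kg⁻²·m⁻⁴·s⁴·A⁴.
  Wb = V·s (flux: a volt is a weber per second),
      = kg·m²·s⁻²·A⁻¹.
  So Wb⁻² = kg⁻²·m⁻⁴·s⁴·A².
  Gy = J/kg (absorbed dose = energy per mass),
      = m²·s⁻².
  So Gy⁻¹ = m⁻²·s².
  Combining: H⁻²·Wb⁻²·Gy⁻¹ = (kg⁻²·m⁻⁴·s⁴·A⁴) · (kg⁻²·m⁻⁴·s⁴·A²) · (m⁻²·s²) = kg⁻⁴·m⁻¹⁰·s¹⁰·A⁶.
Right side:
  C = s·A.
  H = kg·m²·s⁻²·A⁻².
  So H⁻² = kg⁻²·m⁻⁴·s⁴·A⁴.
  Gy = m²·s⁻².
  So Gy⁻¹ = m⁻²·s².
  Wb = kg·m²·s⁻²·A⁻¹.
  So Wb⁻² = kg⁻²·m⁻⁴·s⁴·A².
  Combining: C·A⁻¹·s⁻¹·H⁻²·Gy⁻¹·Wb⁻² = (s·A) · A⁻¹ · s⁻¹ · (kg⁻²·m⁻⁴·s⁴·A⁴) · (m⁻²·s²) · (kg⁻²·m⁻⁴·s⁴·A²) = kg⁻⁴·m⁻¹⁰·s¹⁰·A⁶.
Both reduce to kg⁻⁴·m⁻¹⁰·s¹⁰·A⁶.

Yes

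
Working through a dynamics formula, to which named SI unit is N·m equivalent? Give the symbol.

J

N = kg·m/s² = kg·m·s⁻² (force = mass × acceleration).
Combining: N·m = (kg·m·s⁻²) · m = kg·m²·s⁻².
kg·m²·s⁻² is the base-SI form of the joule.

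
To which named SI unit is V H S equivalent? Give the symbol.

Wb

V = kg·m²·s⁻³·A⁻¹.
H = kg·m²·s⁻²·A⁻².
S = kg⁻¹·m⁻²·s³·A².
Combining: V·H·S = (kg·m²·s⁻³·A⁻¹) · (kg·m²·s⁻²·A⁻²) · (kg⁻¹·m⁻²·s³·A²) = kg·m²·s⁻²·A⁻¹.
kg·m²·s⁻²·A⁻¹ is the base-SI form of the weber.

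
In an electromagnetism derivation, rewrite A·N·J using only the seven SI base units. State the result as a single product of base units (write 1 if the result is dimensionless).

N = kg·m/s² = kg·m·s⁻² (force = mass × acceleration).
J = N·m (work = force × distance),
    = kg·m²·s⁻².
Combining: A·N·J = A · (kg·m·s⁻²) · (kg·m²·s⁻²) = kg²·m³·s⁻⁴·A.

kg²·m³·s⁻⁴·A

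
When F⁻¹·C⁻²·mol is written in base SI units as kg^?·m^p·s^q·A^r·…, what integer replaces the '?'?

F = kg⁻¹·m⁻²·s⁴·A².
So F⁻¹ = kg·m²·s⁻⁴·A⁻².
C = s·A.
So C⁻² = s⁻²·A⁻².
Combining: F⁻¹·C⁻²·mol = (kg·m²·s⁻⁴·A⁻²) · (s⁻²·A⁻²) · mol = kg·m²·s⁻⁶·A⁻⁴·mol.
The exponent of kg is 1.

1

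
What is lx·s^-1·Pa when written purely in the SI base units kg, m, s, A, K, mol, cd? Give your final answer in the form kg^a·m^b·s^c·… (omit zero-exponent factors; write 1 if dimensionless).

kg·m⁻³·s⁻³·cd

lx = lm/m² (illuminance = luminous flux per area),
    = m⁻²·cd.
Pa = N/m² (pressure = force per area),
    = kg·m⁻¹·s⁻².
Combining: lx·s⁻¹·Pa = (m⁻²·cd) · s⁻¹ · (kg·m⁻¹·s⁻²) = kg·m⁻³·s⁻³·cd.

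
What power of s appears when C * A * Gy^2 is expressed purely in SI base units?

-3

C = s·A.
Gy = m²·s⁻².
So Gy² = m⁴·s⁻⁴.
Combining: C·A·Gy² = (s·A) · A · (m⁴·s⁻⁴) = m⁴·s⁻³·A².
The exponent of s is -3.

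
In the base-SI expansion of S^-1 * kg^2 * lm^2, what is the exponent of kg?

3

S = kg⁻¹·m⁻²·s³·A².
So S⁻¹ = kg·m²·s⁻³·A⁻².
lm = cd.
So lm² = cd².
Combining: S⁻¹·kg²·lm² = (kg·m²·s⁻³·A⁻²) · kg² · cd² = kg³·m²·s⁻³·A⁻²·cd².
The exponent of kg is 3.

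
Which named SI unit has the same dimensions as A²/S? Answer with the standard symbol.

S = kg⁻¹·m⁻²·s³·A².
So S⁻¹ = kg·m²·s⁻³·A⁻².
Combining: A²·S⁻¹ = A² · (kg·m²·s⁻³·A⁻²) = kg·m²·s⁻³.
kg·m²·s⁻³ is the base-SI form of the watt.

W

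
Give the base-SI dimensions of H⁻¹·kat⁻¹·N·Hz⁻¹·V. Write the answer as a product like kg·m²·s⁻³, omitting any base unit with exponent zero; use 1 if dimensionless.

kg·m·s⁻¹·A·mol⁻¹

H = kg·m²·s⁻²·A⁻².
So H⁻¹ = kg⁻¹·m⁻²·s²·A².
kat = s⁻¹·mol.
So kat⁻¹ = s·mol⁻¹.
N = kg·m·s⁻².
Hz = s⁻¹.
So Hz⁻¹ = s.
V = kg·m²·s⁻³·A⁻¹.
Combining: H⁻¹·kat⁻¹·N·Hz⁻¹·V = (kg⁻¹·m⁻²·s²·A²) · (s·mol⁻¹) · (kg·m·s⁻²) · s · (kg·m²·s⁻³·A⁻¹) = kg·m·s⁻¹·A·mol⁻¹.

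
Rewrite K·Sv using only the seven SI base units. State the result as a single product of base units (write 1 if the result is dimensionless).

m²·s⁻²·K

Sv = J/kg (equivalent dose = energy per mass),
    = m²·s⁻².
Combining: K·Sv = K · (m²·s⁻²) = m²·s⁻²·K.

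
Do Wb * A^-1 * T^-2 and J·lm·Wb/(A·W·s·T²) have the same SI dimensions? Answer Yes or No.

No

Left side:
  Wb = kg·m²·s⁻²·A⁻¹.
  T = kg·s⁻²·A⁻¹.
  So T⁻² = kg⁻²·s⁴·A².
  Combining: Wb·A⁻¹·T⁻² = (kg·m²·s⁻²·A⁻¹) · A⁻¹ · (kg⁻²·s⁴·A²) = kg⁻¹·m²·s².
Right side:
  J = kg·m²·s⁻².
  lm = cd.
  Wb = kg·m²·s⁻²·A⁻¹.
  W = kg·m²·s⁻³.
  So W⁻¹ = kg⁻¹·m⁻²·s³.
  T = kg·s⁻²·A⁻¹.
  So T⁻² = kg⁻²·s⁴·A².
  Combining: J·lm·A⁻¹·Wb·W⁻¹·s⁻¹·T⁻² = (kg·m²·s⁻²) · cd · A⁻¹ · (kg·m²·s⁻²·A⁻¹) · (kg⁻¹·m⁻²·s³) · s⁻¹ · (kg⁻²·s⁴·A²) = kg⁻¹·m²·s²·cd.
Left is kg⁻¹·m²·s²; right is kg⁻¹·m²·s²·cd — different.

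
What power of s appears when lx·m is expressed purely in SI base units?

lx = m⁻²·cd.
Combining: lx·m = (m⁻²·cd) · m = m⁻¹·cd.
The exponent of s is 0.

0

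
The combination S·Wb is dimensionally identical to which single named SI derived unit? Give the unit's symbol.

S = kg⁻¹·m⁻²·s³·A².
Wb = kg·m²·s⁻²·A⁻¹.
Combining: S·Wb = (kg⁻¹·m⁻²·s³·A²) · (kg·m²·s⁻²·A⁻¹) = s·A.
s·A is the base-SI form of the coulomb.

C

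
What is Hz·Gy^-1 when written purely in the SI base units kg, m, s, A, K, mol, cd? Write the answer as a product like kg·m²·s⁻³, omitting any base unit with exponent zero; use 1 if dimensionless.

Hz = 1/s = s⁻¹ (frequency is cycles per second).
Gy = J/kg (absorbed dose = energy per mass),
    = m²·s⁻².
So Gy⁻¹ = m⁻²·s².
Combining: Hz·Gy⁻¹ = s⁻¹ · (m⁻²·s²) = m⁻²·s.

m⁻²·s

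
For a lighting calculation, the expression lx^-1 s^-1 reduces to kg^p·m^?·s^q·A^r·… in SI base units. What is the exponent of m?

2

lx = m⁻²·cd.
So lx⁻¹ = m²·cd⁻¹.
Combining: lx⁻¹·s⁻¹ = (m²·cd⁻¹) · s⁻¹ = m²·s⁻¹·cd⁻¹.
The exponent of m is 2.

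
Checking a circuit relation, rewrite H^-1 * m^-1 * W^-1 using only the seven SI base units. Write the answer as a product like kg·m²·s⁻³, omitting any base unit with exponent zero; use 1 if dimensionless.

H = Wb/A (inductance = flux per current),
    = kg·m²·s⁻²·A⁻².
So H⁻¹ = kg⁻¹·m⁻²·s²·A².
W = J/s (power = energy per time),
    = kg·m²·s⁻³.
So W⁻¹ = kg⁻¹·m⁻²·s³.
Combining: H⁻¹·m⁻¹·W⁻¹ = (kg⁻¹·m⁻²·s²·A²) · m⁻¹ · (kg⁻¹·m⁻²·s³) = kg⁻²·m⁻⁵·s⁵·A².

kg⁻²·m⁻⁵·s⁵·A²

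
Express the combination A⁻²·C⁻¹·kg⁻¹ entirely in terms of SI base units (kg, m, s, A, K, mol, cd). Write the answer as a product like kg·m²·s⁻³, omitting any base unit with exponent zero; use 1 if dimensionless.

C = s·A.
So C⁻¹ = s⁻¹·A⁻¹.
Combining: A⁻²·C⁻¹·kg⁻¹ = A⁻² · (s⁻¹·A⁻¹) · kg⁻¹ = kg⁻¹·s⁻¹·A⁻³.

kg⁻¹·s⁻¹·A⁻³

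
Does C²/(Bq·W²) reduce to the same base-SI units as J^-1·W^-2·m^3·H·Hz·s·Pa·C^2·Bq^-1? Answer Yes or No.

Left side:
  Bq = s⁻¹.
  So Bq⁻¹ = s.
  C = s·A.
  So C² = s²·A².
  W = kg·m²·s⁻³.
  So W⁻² = kg⁻²·m⁻⁴·s⁶.
  Combining: Bq⁻¹·C²·W⁻² = s · (s²·A²) · (kg⁻²·m⁻⁴·s⁶) = kg⁻²·m⁻⁴·s⁹·A².
Right side:
  J = N·m (work = force × distance),
      = kg·m²·s⁻².
  So J⁻¹ = kg⁻¹·m⁻²·s².
  W = J/s (power = energy per time),
      = kg·m²·s⁻³.
  So W⁻² = kg⁻²·m⁻⁴·s⁶.
  H = Wb/A (inductance = flux per current),
      = kg·m²·s⁻²·A⁻².
  Hz = 1/s = s⁻¹ (frequency is cycles per second).
  Pa = N/m² (pressure = force per area),
      = kg·m⁻¹·s⁻².
  C = A·s = s·A (charge = current × time).
  So C² = s²·A².
  Bq = 1/s = s⁻¹ (activity is decays per second).
  So Bq⁻¹ = s.
  Combining: J⁻¹·W⁻²·m³·H·Hz·s·Pa·C²·Bq⁻¹ = (kg⁻¹·m⁻²·s²) · (kg⁻²·m⁻⁴·s⁶) · m³ · (kg·m²·s⁻²·A⁻²) · s⁻¹ · s · (kg·m⁻¹·s⁻²) · (s²·A²) · s = kg⁻¹·m⁻²·s⁷.
Left is kg⁻²·m⁻⁴·s⁹·A²; right is kg⁻¹·m⁻²·s⁷ — different.

No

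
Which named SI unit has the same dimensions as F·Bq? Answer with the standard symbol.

F = C/V (capacitance = charge per voltage),
    = A·s/(kg·m²·s⁻³·A⁻¹) (substituting C and V),
    = kg⁻¹·m⁻²·s⁴·A².
Bq = 1/s = s⁻¹ (activity is decays per second).
Combining: F·Bq = (kg⁻¹·m⁻²·s⁴·A²) · s⁻¹ = kg⁻¹·m⁻²·s³·A².
kg⁻¹·m⁻²·s³·A² is the base-SI form of the siemens.

S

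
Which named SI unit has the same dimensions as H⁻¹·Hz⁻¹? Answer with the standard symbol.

H = Wb/A (inductance = flux per current),
    = kg·m²·s⁻²·A⁻².
So H⁻¹ = kg⁻¹·m⁻²·s²·A².
Hz = 1/s = s⁻¹ (frequency is cycles per second).
So Hz⁻¹ = s.
Combining: H⁻¹·Hz⁻¹ = (kg⁻¹·m⁻²·s²·A²) · s = kg⁻¹·m⁻²·s³·A².
kg⁻¹·m⁻²·s³·A² is the base-SI form of the siemens.

S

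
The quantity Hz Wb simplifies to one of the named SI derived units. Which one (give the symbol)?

V

Hz = s⁻¹.
Wb = kg·m²·s⁻²·A⁻¹.
Combining: Hz·Wb = s⁻¹ · (kg·m²·s⁻²·A⁻¹) = kg·m²·s⁻³·A⁻¹.
kg·m²·s⁻³·A⁻¹ is the base-SI form of the volt.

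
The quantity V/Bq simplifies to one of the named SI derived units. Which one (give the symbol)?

Wb

V = kg·m²·s⁻³·A⁻¹.
Bq = s⁻¹.
So Bq⁻¹ = s.
Combining: V·Bq⁻¹ = (kg·m²·s⁻³·A⁻¹) · s = kg·m²·s⁻²·A⁻¹.
kg·m²·s⁻²·A⁻¹ is the base-SI form of the weber.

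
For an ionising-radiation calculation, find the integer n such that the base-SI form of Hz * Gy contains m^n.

2

Hz = 1/s = s⁻¹ (frequency is cycles per second).
Gy = J/kg (absorbed dose = energy per mass),
    = m²·s⁻².
Combining: Hz·Gy = s⁻¹ · (m²·s⁻²) = m²·s⁻³.
The exponent of m is 2.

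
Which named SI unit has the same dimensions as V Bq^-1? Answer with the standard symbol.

V = W/A (potential = power per current),
    = kg·m²·s⁻³·A⁻¹.
Bq = 1/s = s⁻¹ (activity is decays per second).
So Bq⁻¹ = s.
Combining: V·Bq⁻¹ = (kg·m²·s⁻³·A⁻¹) · s = kg·m²·s⁻²·A⁻¹.
kg·m²·s⁻²·A⁻¹ is the base-SI form of the weber.

Wb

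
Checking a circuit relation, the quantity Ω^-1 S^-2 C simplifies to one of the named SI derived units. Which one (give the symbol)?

Ω = V/A (resistance = voltage per current),
    = kg·m²·s⁻³·A⁻².
So Ω⁻¹ = kg⁻¹·m⁻²·s³·A².
S = 1/Ω (conductance is reciprocal resistance),
    = kg⁻¹·m⁻²·s³·A².
So S⁻² = kg²·m⁴·s⁻⁶·A⁻⁴.
C = A·s = s·A (charge = current × time).
Combining: Ω⁻¹·S⁻²·C = (kg⁻¹·m⁻²·s³·A²) · (kg²·m⁴·s⁻⁶·A⁻⁴) · (s·A) = kg·m²·s⁻²·A⁻¹.
kg·m²·s⁻²·A⁻¹ is the base-SI form of the weber.

Wb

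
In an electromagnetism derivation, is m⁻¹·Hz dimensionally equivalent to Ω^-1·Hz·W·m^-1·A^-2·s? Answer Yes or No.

No

Left side:
  Hz = 1/s = s⁻¹ (frequency is cycles per second).
  Combining: m⁻¹·Hz = m⁻¹ · s⁻¹ = m⁻¹·s⁻¹.
Right side:
  Ω = V/A (resistance = voltage per current),
      = kg·m²·s⁻³·A⁻².
  So Ω⁻¹ = kg⁻¹·m⁻²·s³·A².
  Hz = 1/s = s⁻¹ (frequency is cycles per second).
  W = J/s (power = energy per time),
      = kg·m²·s⁻³.
  Combining: Ω⁻¹·Hz·W·m⁻¹·A⁻²·s = (kg⁻¹·m⁻²·s³·A²) · s⁻¹ · (kg·m²·s⁻³) · m⁻¹ · A⁻² · s = m⁻¹.
Left is m⁻¹·s⁻¹; right is m⁻¹ — different.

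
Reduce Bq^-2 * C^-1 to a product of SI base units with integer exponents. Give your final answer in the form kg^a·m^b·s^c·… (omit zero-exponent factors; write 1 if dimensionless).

s·A⁻¹

Bq = 1/s = s⁻¹ (activity is decays per second).
So Bq⁻² = s².
C = A·s = s·A (charge = current × time).
So C⁻¹ = s⁻¹·A⁻¹.
Combining: Bq⁻²·C⁻¹ = s² · (s⁻¹·A⁻¹) = s·A⁻¹.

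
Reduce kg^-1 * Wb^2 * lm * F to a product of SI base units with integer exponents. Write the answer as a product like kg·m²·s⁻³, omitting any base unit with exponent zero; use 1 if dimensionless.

m²·cd

Wb = kg·m²·s⁻²·A⁻¹.
So Wb² = kg²·m⁴·s⁻⁴·A⁻².
lm = cd.
F = kg⁻¹·m⁻²·s⁴·A².
Combining: kg⁻¹·Wb²·lm·F = kg⁻¹ · (kg²·m⁴·s⁻⁴·A⁻²) · cd · (kg⁻¹·m⁻²·s⁴·A²) = m²·cd.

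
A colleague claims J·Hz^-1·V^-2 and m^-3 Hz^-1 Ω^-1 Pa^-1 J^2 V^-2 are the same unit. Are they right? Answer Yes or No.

Left side:
  J = kg·m²·s⁻².
  Hz = s⁻¹.
  So Hz⁻¹ = s.
  V = kg·m²·s⁻³·A⁻¹.
  So V⁻² = kg⁻²·m⁻⁴·s⁶·A².
  Combining: J·Hz⁻¹·V⁻² = (kg·m²·s⁻²) · s · (kg⁻²·m⁻⁴·s⁶·A²) = kg⁻¹·m⁻²·s⁵·A².
Right side:
  Hz = 1/s = s⁻¹ (frequency is cycles per second).
  So Hz⁻¹ = s.
  Ω = V/A (resistance = voltage per current),
      = kg·m²·s⁻³·A⁻².
  So Ω⁻¹ = kg⁻¹·m⁻²·s³·A².
  Pa = N/m² (pressure = force per area),
      = kg·m⁻¹·s⁻².
  So Pa⁻¹ = kg⁻¹·m·s².
  J = N·m (work = force × distance),
      = kg·m²·s⁻².
  So J² = kg²·m⁴·s⁻⁴.
  V = W/A (potential = power per current),
      = kg·m²·s⁻³·A⁻¹.
  So V⁻² = kg⁻²·m⁻⁴·s⁶·A².
  Combining: m⁻³·Hz⁻¹·Ω⁻¹·Pa⁻¹·J²·V⁻² = m⁻³ · s · (kg⁻¹·m⁻²·s³·A²) · (kg⁻¹·m·s²) · (kg²·m⁴·s⁻⁴) · (kg⁻²·m⁻⁴·s⁶·A²) = kg⁻²·m⁻⁴·s⁸·A⁴.
Left is kg⁻¹·m⁻²·s⁵·A²; right is kg⁻²·m⁻⁴·s⁸·A⁴ — different.

No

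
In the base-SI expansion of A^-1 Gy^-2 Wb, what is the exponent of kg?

Gy = J/kg (absorbed dose = energy per mass),
    = m²·s⁻².
So Gy⁻² = m⁻⁴·s⁴.
Wb = V·s (flux: a volt is a weber per second),
    = kg·m²·s⁻²·A⁻¹.
Combining: A⁻¹·Gy⁻²·Wb = A⁻¹ · (m⁻⁴·s⁴) · (kg·m²·s⁻²·A⁻¹) = kg·m⁻²·s²·A⁻².
The exponent of kg is 1.

1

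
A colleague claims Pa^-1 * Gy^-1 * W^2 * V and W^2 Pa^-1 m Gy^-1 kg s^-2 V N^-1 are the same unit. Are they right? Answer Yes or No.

Yes

Left side:
  Pa = kg·m⁻¹·s⁻².
  So Pa⁻¹ = kg⁻¹·m·s².
  Gy = m²·s⁻².
  So Gy⁻¹ = m⁻²·s².
  W = kg·m²·s⁻³.
  So W² = kg²·m⁴·s⁻⁶.
  V = kg·m²·s⁻³·A⁻¹.
  Combining: Pa⁻¹·Gy⁻¹·W²·V = (kg⁻¹·m·s²) · (m⁻²·s²) · (kg²·m⁴·s⁻⁶) · (kg·m²·s⁻³·A⁻¹) = kg²·m⁵·s⁻⁵·A⁻¹.
Right side:
  W = J/s (power = energy per time),
      = kg·m²·s⁻³.
  So W² = kg²·m⁴·s⁻⁶.
  Pa = N/m² (pressure = force per area),
      = kg·m⁻¹·s⁻².
  So Pa⁻¹ = kg⁻¹·m·s².
  Gy = J/kg (absorbed dose = energy per mass),
      = m²·s⁻².
  So Gy⁻¹ = m⁻²·s².
  V = W/A (potential = power per current),
      = kg·m²·s⁻³·A⁻¹.
  N = kg·m/s² = kg·m·s⁻² (force = mass × acceleration).
  So N⁻¹ = kg⁻¹·m⁻¹·s².
  Combining: W²·Pa⁻¹·m·Gy⁻¹·kg·s⁻²·V·N⁻¹ = (kg²·m⁴·s⁻⁶) · (kg⁻¹·m·s²) · m · (m⁻²·s²) · kg · s⁻² · (kg·m²·s⁻³·A⁻¹) · (kg⁻¹·m⁻¹·s²) = kg²·m⁵·s⁻⁵·A⁻¹.
Both reduce to kg²·m⁵·s⁻⁵·A⁻¹.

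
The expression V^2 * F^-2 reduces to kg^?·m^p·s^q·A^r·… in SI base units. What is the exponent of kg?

V = W/A (potential = power per current),
    = kg·m²·s⁻³·A⁻¹.
So V² = kg²·m⁴·s⁻⁶·A⁻².
F = C/V (capacitance = charge per voltage),
    = A·s/(kg·m²·s⁻³·A⁻¹) (substituting C and V),
    = kg⁻¹·m⁻²·s⁴·A².
So F⁻² = kg²·m⁴·s⁻⁸·A⁻⁴.
Combining: V²·F⁻² = (kg²·m⁴·s⁻⁶·A⁻²) · (kg²·m⁴·s⁻⁸·A⁻⁴) = kg⁴·m⁸·s⁻¹⁴·A⁻⁶.
The exponent of kg is 4.

4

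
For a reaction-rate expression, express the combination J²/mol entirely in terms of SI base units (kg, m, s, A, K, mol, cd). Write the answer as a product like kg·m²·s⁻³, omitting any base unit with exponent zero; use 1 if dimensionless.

kg²·m⁴·s⁻⁴·mol⁻¹

J = N·m (work = force × distance),
    = kg·m²·s⁻².
So J² = kg²·m⁴·s⁻⁴.
Combining: mol⁻¹·J² = mol⁻¹ · (kg²·m⁴·s⁻⁴) = kg²·m⁴·s⁻⁴·mol⁻¹.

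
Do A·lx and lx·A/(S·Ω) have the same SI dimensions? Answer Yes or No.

Left side:
  lx = lm/m² (illuminance = luminous flux per area),
      = m⁻²·cd.
  Combining: A·lx = A · (m⁻²·cd) = m⁻²·A·cd.
Right side:
  lx = lm/m² (illuminance = luminous flux per area),
      = m⁻²·cd.
  S = 1/Ω (conductance is reciprocal resistance),
      = kg⁻¹·m⁻²·s³·A².
  So S⁻¹ = kg·m²·s⁻³·A⁻².
  Ω = V/A (resistance = voltage per current),
      = kg·m²·s⁻³·A⁻².
  So Ω⁻¹ = kg⁻¹·m⁻²·s³·A².
  Combining: lx·S⁻¹·Ω⁻¹·A = (m⁻²·cd) · (kg·m²·s⁻³·A⁻²) · (kg⁻¹·m⁻²·s³·A²) · A = m⁻²·A·cd.
Both reduce to m⁻²·A·cd.

Yes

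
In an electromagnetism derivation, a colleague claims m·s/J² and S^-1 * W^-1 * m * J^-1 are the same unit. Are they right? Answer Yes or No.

No

Left side:
  J = N·m (work = force × distance),
      = kg·m²·s⁻².
  So J⁻² = kg⁻²·m⁻⁴·s⁴.
  Combining: m·J⁻²·s = m · (kg⁻²·m⁻⁴·s⁴) · s = kg⁻²·m⁻³·s⁵.
Right side:
  S = 1/Ω (conductance is reciprocal resistance),
      = kg⁻¹·m⁻²·s³·A².
  So S⁻¹ = kg·m²·s⁻³·A⁻².
  W = J/s (power = energy per time),
      = kg·m²·s⁻³.
  So W⁻¹ = kg⁻¹·m⁻²·s³.
  J = N·m (work = force × distance),
      = kg·m²·s⁻².
  So J⁻¹ = kg⁻¹·m⁻²·s².
  Combining: S⁻¹·W⁻¹·m·J⁻¹ = (kg·m²·s⁻³·A⁻²) · (kg⁻¹·m⁻²·s³) · m · (kg⁻¹·m⁻²·s²) = kg⁻¹·m⁻¹·s²·A⁻².
Left is kg⁻²·m⁻³·s⁵; right is kg⁻¹·m⁻¹·s²·A⁻² — different.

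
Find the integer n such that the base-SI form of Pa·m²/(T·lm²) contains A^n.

1

T = Wb/m² (flux density = flux per area),
    = kg·s⁻²·A⁻¹.
So T⁻¹ = kg⁻¹·s²·A.
Pa = N/m² (pressure = force per area),
    = kg·m⁻¹·s⁻².
lm = cd·sr = cd (luminous flux; sr is dimensionless).
So lm⁻² = cd⁻².
Combining: T⁻¹·Pa·lm⁻²·m² = (kg⁻¹·s²·A) · (kg·m⁻¹·s⁻²) · cd⁻² · m² = m·A·cd⁻².
The exponent of A is 1.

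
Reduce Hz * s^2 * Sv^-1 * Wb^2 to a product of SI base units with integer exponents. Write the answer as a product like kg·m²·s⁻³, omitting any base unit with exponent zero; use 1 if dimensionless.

kg²·m²·s⁻¹·A⁻²

Hz = 1/s = s⁻¹ (frequency is cycles per second).
Sv = J/kg (equivalent dose = energy per mass),
    = m²·s⁻².
So Sv⁻¹ = m⁻²·s².
Wb = V·s (flux: a volt is a weber per second),
    = kg·m²·s⁻²·A⁻¹.
So Wb² = kg²·m⁴·s⁻⁴·A⁻².
Combining: Hz·s²·Sv⁻¹·Wb² = s⁻¹ · s² · (m⁻²·s²) · (kg²·m⁴·s⁻⁴·A⁻²) = kg²·m²·s⁻¹·A⁻².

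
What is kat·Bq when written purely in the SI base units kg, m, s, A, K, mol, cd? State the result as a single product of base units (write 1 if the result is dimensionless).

kat = s⁻¹·mol.
Bq = s⁻¹.
Combining: kat·Bq = (s⁻¹·mol) · s⁻¹ = s⁻²·mol.

s⁻²·mol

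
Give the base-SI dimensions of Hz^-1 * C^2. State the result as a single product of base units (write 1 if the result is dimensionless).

Hz = s⁻¹.
So Hz⁻¹ = s.
C = s·A.
So C² = s²·A².
Combining: Hz⁻¹·C² = s · (s²·A²) = s³·A².

s³·A²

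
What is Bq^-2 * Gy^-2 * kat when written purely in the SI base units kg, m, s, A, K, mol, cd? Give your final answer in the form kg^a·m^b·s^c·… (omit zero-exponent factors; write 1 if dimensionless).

Bq = s⁻¹.
So Bq⁻² = s².
Gy = m²·s⁻².
So Gy⁻² = m⁻⁴·s⁴.
kat = s⁻¹·mol.
Combining: Bq⁻²·Gy⁻²·kat = s² · (m⁻⁴·s⁴) · (s⁻¹·mol) = m⁻⁴·s⁵·mol.

m⁻⁴·s⁵·mol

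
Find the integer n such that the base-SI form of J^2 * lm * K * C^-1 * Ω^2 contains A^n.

J = N·m (work = force × distance),
    = kg·m²·s⁻².
So J² = kg²·m⁴·s⁻⁴.
lm = cd·sr = cd (luminous flux; sr is dimensionless).
C = A·s = s·A (charge = current × time).
So C⁻¹ = s⁻¹·A⁻¹.
Ω = V/A (resistance = voltage per current),
    = kg·m²·s⁻³·A⁻².
So Ω² = kg²·m⁴·s⁻⁶·A⁻⁴.
Combining: J²·lm·K·C⁻¹·Ω² = (kg²·m⁴·s⁻⁴) · cd · K · (s⁻¹·A⁻¹) · (kg²·m⁴·s⁻⁶·A⁻⁴) = kg⁴·m⁸·s⁻¹¹·A⁻⁵·K·cd.
The exponent of A is -5.

-5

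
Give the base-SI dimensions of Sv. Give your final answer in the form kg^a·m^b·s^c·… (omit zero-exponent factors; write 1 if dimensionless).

Sv = m²·s⁻².

m²·s⁻²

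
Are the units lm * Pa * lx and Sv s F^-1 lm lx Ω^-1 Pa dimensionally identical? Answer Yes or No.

Left side:
  lm = cd·sr = cd (luminous flux; sr is dimensionless).
  Pa = N/m² (pressure = force per area),
      = kg·m⁻¹·s⁻².
  lx = lm/m² (illuminance = luminous flux per area),
      = m⁻²·cd.
  Combining: lm·Pa·lx = cd · (kg·m⁻¹·s⁻²) · (m⁻²·cd) = kg·m⁻³·s⁻²·cd².
Right side:
  Sv = m²·s⁻².
  F = kg⁻¹·m⁻²·s⁴·A².
  So F⁻¹ = kg·m²·s⁻⁴·A⁻².
  lm = cd.
  lx = m⁻²·cd.
  Ω = kg·m²·s⁻³·A⁻².
  So Ω⁻¹ = kg⁻¹·m⁻²·s³·A².
  Pa = kg·m⁻¹·s⁻².
  Combining: Sv·s·F⁻¹·lm·lx·Ω⁻¹·Pa = (m²·s⁻²) · s · (kg·m²·s⁻⁴·A⁻²) · cd · (m⁻²·cd) · (kg⁻¹·m⁻²·s³·A²) · (kg·m⁻¹·s⁻²) = kg·m⁻¹·s⁻⁴·cd².
Left is kg·m⁻³·s⁻²·cd²; right is kg·m⁻¹·s⁻⁴·cd² — different.

No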